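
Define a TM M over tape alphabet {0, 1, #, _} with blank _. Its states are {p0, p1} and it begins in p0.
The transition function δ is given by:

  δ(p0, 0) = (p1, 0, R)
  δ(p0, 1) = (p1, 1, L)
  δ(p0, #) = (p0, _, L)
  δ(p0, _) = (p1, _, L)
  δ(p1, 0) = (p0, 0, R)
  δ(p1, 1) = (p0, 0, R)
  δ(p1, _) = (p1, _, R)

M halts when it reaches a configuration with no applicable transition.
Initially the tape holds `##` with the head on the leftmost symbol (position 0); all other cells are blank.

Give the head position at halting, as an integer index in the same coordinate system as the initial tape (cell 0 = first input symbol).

1

state=p0 head=0 tape=__[#]#   (p0,#)→(p0,_,L)
state=p0 head=-1 tape=_[_]_#   (p0,_)→(p1,_,L)
state=p1 head=-2 tape=[_]__#   (p1,_)→(p1,_,R)
state=p1 head=-1 tape=_[_]_#   (p1,_)→(p1,_,R)
state=p1 head=0 tape=__[_]#   (p1,_)→(p1,_,R)
state=p1 head=1 tape=___[#]
At halt the head is at cell 1.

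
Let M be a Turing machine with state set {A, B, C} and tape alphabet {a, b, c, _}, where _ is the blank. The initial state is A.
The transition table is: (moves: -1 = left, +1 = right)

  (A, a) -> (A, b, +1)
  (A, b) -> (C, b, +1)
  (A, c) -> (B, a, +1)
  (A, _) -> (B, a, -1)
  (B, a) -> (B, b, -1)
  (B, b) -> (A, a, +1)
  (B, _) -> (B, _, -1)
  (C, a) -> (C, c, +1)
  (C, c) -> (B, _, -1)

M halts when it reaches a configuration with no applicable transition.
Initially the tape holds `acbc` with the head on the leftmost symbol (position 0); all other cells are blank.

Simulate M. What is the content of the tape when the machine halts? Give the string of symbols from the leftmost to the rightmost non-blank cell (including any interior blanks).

abbb

state=A head=0 tape=[a]cbc_   (A,a)→(A,b,+1)
state=A head=1 tape=b[c]bc_   (A,c)→(B,a,+1)
state=B head=2 tape=ba[b]c_   (B,b)→(A,a,+1)
state=A head=3 tape=baa[c]_   (A,c)→(B,a,+1)
state=B head=4 tape=baaa[_]   (B,_)→(B,_,-1)
state=B head=3 tape=baa[a]_   (B,a)→(B,b,-1)
state=B head=2 tape=ba[a]b_   (B,a)→(B,b,-1)
state=B head=1 tape=b[a]bb_   (B,a)→(B,b,-1)
state=B head=0 tape=[b]bbb_   (B,b)→(A,a,+1)
state=A head=1 tape=a[b]bb_   (A,b)→(C,b,+1)
state=C head=2 tape=ab[b]b_
The non-blank tape span at halt is abbb.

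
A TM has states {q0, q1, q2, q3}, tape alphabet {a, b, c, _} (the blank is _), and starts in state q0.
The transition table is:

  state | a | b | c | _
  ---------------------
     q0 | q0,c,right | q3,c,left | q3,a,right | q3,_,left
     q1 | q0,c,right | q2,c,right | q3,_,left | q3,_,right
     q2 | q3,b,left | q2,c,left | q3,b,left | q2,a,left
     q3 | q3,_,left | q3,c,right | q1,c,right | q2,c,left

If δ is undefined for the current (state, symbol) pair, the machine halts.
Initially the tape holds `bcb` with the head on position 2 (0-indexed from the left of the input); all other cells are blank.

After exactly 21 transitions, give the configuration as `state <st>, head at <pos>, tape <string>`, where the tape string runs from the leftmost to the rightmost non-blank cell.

q0 | bc[b]___   read b → write c, move left, go to q3
q3 | b[c]c___   read c → write c, move right, go to q1
q1 | bc[c]___   read c → write _, move left, go to q3
q3 | b[c]____   read c → write c, move right, go to q1
q1 | bc[_]___   read _ → write _, move right, go to q3
q3 | bc_[_]__   read _ → write c, move left, go to q2
q2 | bc[_]c__   read _ → write a, move left, go to q2
q2 | b[c]ac__   read c → write b, move left, go to q3
q3 | [b]bac__   read b → write c, move right, go to q3
q3 | c[b]ac__   read b → write c, move right, go to q3
q3 | cc[a]c__   read a → write _, move left, go to q3
q3 | c[c]_c__   read c → write c, move right, go to q1
q1 | cc[_]c__   read _ → write _, move right, go to q3
q3 | cc_[c]__   read c → write c, move right, go to q1
q1 | cc_c[_]_   read _ → write _, move right, go to q3
q3 | cc_c_[_]   read _ → write c, move left, go to q2
q2 | cc_c[_]c   read _ → write a, move left, go to q2
q2 | cc_[c]ac   read c → write b, move left, go to q3
q3 | cc[_]bac   read _ → write c, move left, go to q2
q2 | c[c]cbac   read c → write b, move left, go to q3
q3 | [c]bcbac   read c → write c, move right, go to q1
q1 | c[b]cbac
After 21 steps: state q1, head at 1, tape cbcbac.

state q1, head at 1, tape cbcbac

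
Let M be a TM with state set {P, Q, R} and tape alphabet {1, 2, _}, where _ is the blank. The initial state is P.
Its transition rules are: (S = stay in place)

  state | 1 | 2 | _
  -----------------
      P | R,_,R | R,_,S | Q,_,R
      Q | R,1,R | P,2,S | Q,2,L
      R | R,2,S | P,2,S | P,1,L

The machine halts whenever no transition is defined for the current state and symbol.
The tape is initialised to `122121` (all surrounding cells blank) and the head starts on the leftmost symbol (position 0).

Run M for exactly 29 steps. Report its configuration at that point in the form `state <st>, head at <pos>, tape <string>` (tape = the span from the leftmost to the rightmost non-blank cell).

state R, head at 4, tape 1_1

state=P head=0 tape=[1]22121   (P,1)→(R,_,R)
state=R head=1 tape=_[2]2121   (R,2)→(P,2,S)
state=P head=1 tape=_[2]2121   (P,2)→(R,_,S)
state=R head=1 tape=_[_]2121   (R,_)→(P,1,L)
state=P head=0 tape=[_]12121   (P,_)→(Q,_,R)
state=Q head=1 tape=_[1]2121   (Q,1)→(R,1,R)
state=R head=2 tape=_1[2]121   (R,2)→(P,2,S)
state=P head=2 tape=_1[2]121   (P,2)→(R,_,S)
state=R head=2 tape=_1[_]121   (R,_)→(P,1,L)
state=P head=1 tape=_[1]1121   (P,1)→(R,_,R)
state=R head=2 tape=__[1]121   (R,1)→(R,2,S)
state=R head=2 tape=__[2]121   (R,2)→(P,2,S)
state=P head=2 tape=__[2]121   (P,2)→(R,_,S)
state=R head=2 tape=__[_]121   (R,_)→(P,1,L)
state=P head=1 tape=_[_]1121   (P,_)→(Q,_,R)
state=Q head=2 tape=__[1]121   (Q,1)→(R,1,R)
state=R head=3 tape=__1[1]21   (R,1)→(R,2,S)
state=R head=3 tape=__1[2]21   (R,2)→(P,2,S)
state=P head=3 tape=__1[2]21   (P,2)→(R,_,S)
state=R head=3 tape=__1[_]21   (R,_)→(P,1,L)
state=P head=2 tape=__[1]121   (P,1)→(R,_,R)
state=R head=3 tape=___[1]21   (R,1)→(R,2,S)
state=R head=3 tape=___[2]21   (R,2)→(P,2,S)
state=P head=3 tape=___[2]21   (P,2)→(R,_,S)
state=R head=3 tape=___[_]21   (R,_)→(P,1,L)
state=P head=2 tape=__[_]121   (P,_)→(Q,_,R)
state=Q head=3 tape=___[1]21   (Q,1)→(R,1,R)
state=R head=4 tape=___1[2]1   (R,2)→(P,2,S)
state=P head=4 tape=___1[2]1   (P,2)→(R,_,S)
state=R head=4 tape=___1[_]1
After 29 steps: state R, head at 4, tape 1_1.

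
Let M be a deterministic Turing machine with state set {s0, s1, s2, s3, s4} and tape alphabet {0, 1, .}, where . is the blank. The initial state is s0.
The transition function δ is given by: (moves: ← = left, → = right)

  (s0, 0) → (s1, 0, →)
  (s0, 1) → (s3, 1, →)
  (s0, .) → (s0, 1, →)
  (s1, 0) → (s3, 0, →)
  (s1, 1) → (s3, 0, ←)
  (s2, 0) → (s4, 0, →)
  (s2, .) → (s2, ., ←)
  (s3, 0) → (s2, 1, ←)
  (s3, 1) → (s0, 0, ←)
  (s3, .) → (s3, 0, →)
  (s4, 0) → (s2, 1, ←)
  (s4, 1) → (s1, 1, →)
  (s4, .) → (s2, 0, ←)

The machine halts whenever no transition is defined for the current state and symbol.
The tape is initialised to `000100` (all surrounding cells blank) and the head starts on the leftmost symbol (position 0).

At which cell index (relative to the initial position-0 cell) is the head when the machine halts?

6

s0 | [0]00100.   read 0 → write 0, move →, go to s1
s1 | 0[0]0100.   read 0 → write 0, move →, go to s3
s3 | 00[0]100.   read 0 → write 1, move ←, go to s2
s2 | 0[0]1100.   read 0 → write 0, move →, go to s4
s4 | 00[1]100.   read 1 → write 1, move →, go to s1
s1 | 001[1]00.   read 1 → write 0, move ←, go to s3
s3 | 00[1]000.   read 1 → write 0, move ←, go to s0
s0 | 0[0]0000.   read 0 → write 0, move →, go to s1
s1 | 00[0]000.   read 0 → write 0, move →, go to s3
s3 | 000[0]00.   read 0 → write 1, move ←, go to s2
s2 | 00[0]100.   read 0 → write 0, move →, go to s4
s4 | 000[1]00.   read 1 → write 1, move →, go to s1
s1 | 0001[0]0.   read 0 → write 0, move →, go to s3
s3 | 00010[0].   read 0 → write 1, move ←, go to s2
s2 | 0001[0]1.   read 0 → write 0, move →, go to s4
s4 | 00010[1].   read 1 → write 1, move →, go to s1
s1 | 000101[.]
At halt the head is at cell 6.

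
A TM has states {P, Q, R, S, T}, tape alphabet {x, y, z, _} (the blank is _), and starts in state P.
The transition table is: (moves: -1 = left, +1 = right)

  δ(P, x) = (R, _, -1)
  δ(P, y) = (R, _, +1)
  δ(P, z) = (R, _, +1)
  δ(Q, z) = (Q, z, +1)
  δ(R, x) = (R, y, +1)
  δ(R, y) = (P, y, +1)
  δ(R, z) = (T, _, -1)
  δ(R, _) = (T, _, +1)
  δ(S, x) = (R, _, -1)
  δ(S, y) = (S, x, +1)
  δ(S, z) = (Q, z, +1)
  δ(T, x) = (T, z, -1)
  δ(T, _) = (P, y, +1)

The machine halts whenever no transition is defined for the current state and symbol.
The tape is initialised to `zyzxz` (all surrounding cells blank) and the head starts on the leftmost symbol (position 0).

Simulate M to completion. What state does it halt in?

T

state=P head=0 tape=[z]yzxz   (P,z)→(R,_,+1)
state=R head=1 tape=_[y]zxz   (R,y)→(P,y,+1)
state=P head=2 tape=_y[z]xz   (P,z)→(R,_,+1)
state=R head=3 tape=_y_[x]z   (R,x)→(R,y,+1)
state=R head=4 tape=_y_y[z]   (R,z)→(T,_,-1)
state=T head=3 tape=_y_[y]_
No transition is defined for (T, y); M halts in state T.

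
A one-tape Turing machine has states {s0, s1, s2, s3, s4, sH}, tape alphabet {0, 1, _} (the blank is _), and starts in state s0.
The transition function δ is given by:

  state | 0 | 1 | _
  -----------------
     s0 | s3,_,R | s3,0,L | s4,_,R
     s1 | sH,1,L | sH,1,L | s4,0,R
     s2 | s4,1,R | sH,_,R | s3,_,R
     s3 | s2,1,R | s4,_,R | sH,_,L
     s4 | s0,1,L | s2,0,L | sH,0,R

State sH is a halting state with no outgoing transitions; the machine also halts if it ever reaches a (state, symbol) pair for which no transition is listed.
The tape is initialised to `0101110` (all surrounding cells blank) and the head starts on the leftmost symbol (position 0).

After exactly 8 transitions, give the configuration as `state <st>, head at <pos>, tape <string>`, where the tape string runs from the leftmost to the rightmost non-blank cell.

state sH, head at 4, tape 1_110

s0 | [0]101110   read 0 → write _, move R, go to s3
s3 | _[1]01110   read 1 → write _, move R, go to s4
s4 | __[0]1110   read 0 → write 1, move L, go to s0
s0 | _[_]11110   read _ → write _, move R, go to s4
s4 | __[1]1110   read 1 → write 0, move L, go to s2
s2 | _[_]01110   read _ → write _, move R, go to s3
s3 | __[0]1110   read 0 → write 1, move R, go to s2
s2 | __1[1]110   read 1 → write _, move R, go to sH
sH | __1_[1]10
After 8 steps: state sH, head at 4, tape 1_110.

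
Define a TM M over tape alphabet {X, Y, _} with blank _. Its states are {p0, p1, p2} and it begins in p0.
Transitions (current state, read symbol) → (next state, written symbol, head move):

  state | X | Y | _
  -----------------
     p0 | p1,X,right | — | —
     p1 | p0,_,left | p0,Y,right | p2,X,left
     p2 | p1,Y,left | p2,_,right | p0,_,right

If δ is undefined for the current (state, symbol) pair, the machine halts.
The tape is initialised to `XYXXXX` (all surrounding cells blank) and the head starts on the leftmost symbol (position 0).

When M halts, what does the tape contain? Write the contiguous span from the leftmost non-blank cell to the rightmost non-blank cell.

XYYXXX

p0 | [X]YXXXX   read X → write X, move right, go to p1
p1 | X[Y]XXXX   read Y → write Y, move right, go to p0
p0 | XY[X]XXX   read X → write X, move right, go to p1
p1 | XYX[X]XX   read X → write _, move left, go to p0
p0 | XY[X]_XX   read X → write X, move right, go to p1
p1 | XYX[_]XX   read _ → write X, move left, go to p2
p2 | XY[X]XXX   read X → write Y, move left, go to p1
p1 | X[Y]YXXX   read Y → write Y, move right, go to p0
p0 | XY[Y]XXX
The non-blank tape span at halt is XYYXXX.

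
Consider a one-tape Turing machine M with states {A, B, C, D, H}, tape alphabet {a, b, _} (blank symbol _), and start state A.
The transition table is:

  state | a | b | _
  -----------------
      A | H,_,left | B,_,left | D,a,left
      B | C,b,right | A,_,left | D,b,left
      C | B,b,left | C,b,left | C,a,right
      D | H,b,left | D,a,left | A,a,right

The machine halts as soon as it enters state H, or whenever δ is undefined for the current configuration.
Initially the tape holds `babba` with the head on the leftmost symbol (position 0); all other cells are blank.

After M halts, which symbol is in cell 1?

state=A head=0 tape=____[b]abba   (A,b)→(B,_,left)
state=B head=-1 tape=___[_]_abba   (B,_)→(D,b,left)
state=D head=-2 tape=__[_]b_abba   (D,_)→(A,a,right)
state=A head=-1 tape=__a[b]_abba   (A,b)→(B,_,left)
state=B head=-2 tape=__[a]__abba   (B,a)→(C,b,right)
state=C head=-1 tape=__b[_]_abba   (C,_)→(C,a,right)
state=C head=0 tape=__ba[_]abba   (C,_)→(C,a,right)
state=C head=1 tape=__baa[a]bba   (C,a)→(B,b,left)
state=B head=0 tape=__ba[a]bbba   (B,a)→(C,b,right)
state=C head=1 tape=__bab[b]bba   (C,b)→(C,b,left)
state=C head=0 tape=__ba[b]bbba   (C,b)→(C,b,left)
state=C head=-1 tape=__b[a]bbbba   (C,a)→(B,b,left)
state=B head=-2 tape=__[b]bbbbba   (B,b)→(A,_,left)
state=A head=-3 tape=_[_]_bbbbba   (A,_)→(D,a,left)
state=D head=-4 tape=[_]a_bbbbba   (D,_)→(A,a,right)
state=A head=-3 tape=a[a]_bbbbba   (A,a)→(H,_,left)
state=H head=-4 tape=[a]__bbbbba
Cell 1 holds b when M halts.

b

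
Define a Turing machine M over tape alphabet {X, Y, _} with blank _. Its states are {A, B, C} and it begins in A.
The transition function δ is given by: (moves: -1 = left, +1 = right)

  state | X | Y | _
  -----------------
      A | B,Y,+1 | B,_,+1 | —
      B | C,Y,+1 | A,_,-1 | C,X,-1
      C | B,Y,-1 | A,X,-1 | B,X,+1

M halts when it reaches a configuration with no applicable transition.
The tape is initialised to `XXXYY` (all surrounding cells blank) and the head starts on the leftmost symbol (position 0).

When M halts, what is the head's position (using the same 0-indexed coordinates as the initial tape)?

3

A | [X]XXYY__   read X → write Y, move +1, go to B
B | Y[X]XYY__   read X → write Y, move +1, go to C
C | YY[X]YY__   read X → write Y, move -1, go to B
B | Y[Y]YYY__   read Y → write _, move -1, go to A
A | [Y]_YYY__   read Y → write _, move +1, go to B
B | _[_]YYY__   read _ → write X, move -1, go to C
C | [_]XYYY__   read _ → write X, move +1, go to B
B | X[X]YYY__   read X → write Y, move +1, go to C
C | XY[Y]YY__   read Y → write X, move -1, go to A
A | X[Y]XYY__   read Y → write _, move +1, go to B
B | X_[X]YY__   read X → write Y, move +1, go to C
C | X_Y[Y]Y__   read Y → write X, move -1, go to A
A | X_[Y]XY__   read Y → write _, move +1, go to B
B | X__[X]Y__   read X → write Y, move +1, go to C
C | X__Y[Y]__   read Y → write X, move -1, go to A
A | X__[Y]X__   read Y → write _, move +1, go to B
B | X___[X]__   read X → write Y, move +1, go to C
C | X___Y[_]_   read _ → write X, move +1, go to B
B | X___YX[_]   read _ → write X, move -1, go to C
C | X___Y[X]X   read X → write Y, move -1, go to B
B | X___[Y]YX   read Y → write _, move -1, go to A
A | X__[_]_YX
At halt the head is at cell 3.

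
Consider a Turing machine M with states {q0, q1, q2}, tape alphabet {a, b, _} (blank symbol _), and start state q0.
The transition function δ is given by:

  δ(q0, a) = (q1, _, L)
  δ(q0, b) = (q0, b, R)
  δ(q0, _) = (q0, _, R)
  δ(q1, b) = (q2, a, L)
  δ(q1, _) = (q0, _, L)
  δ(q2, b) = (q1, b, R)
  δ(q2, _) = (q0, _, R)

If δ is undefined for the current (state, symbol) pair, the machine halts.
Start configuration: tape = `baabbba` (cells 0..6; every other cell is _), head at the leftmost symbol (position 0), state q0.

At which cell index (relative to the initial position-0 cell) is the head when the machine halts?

5

state=q0 head=0 tape=__[b]aabbba   (q0,b)→(q0,b,R)
state=q0 head=1 tape=__b[a]abbba   (q0,a)→(q1,_,L)
state=q1 head=0 tape=__[b]_abbba   (q1,b)→(q2,a,L)
state=q2 head=-1 tape=_[_]a_abbba   (q2,_)→(q0,_,R)
state=q0 head=0 tape=__[a]_abbba   (q0,a)→(q1,_,L)
state=q1 head=-1 tape=_[_]__abbba   (q1,_)→(q0,_,L)
state=q0 head=-2 tape=[_]___abbba   (q0,_)→(q0,_,R)
state=q0 head=-1 tape=_[_]__abbba   (q0,_)→(q0,_,R)
state=q0 head=0 tape=__[_]_abbba   (q0,_)→(q0,_,R)
state=q0 head=1 tape=___[_]abbba   (q0,_)→(q0,_,R)
state=q0 head=2 tape=____[a]bbba   (q0,a)→(q1,_,L)
state=q1 head=1 tape=___[_]_bbba   (q1,_)→(q0,_,L)
state=q0 head=0 tape=__[_]__bbba   (q0,_)→(q0,_,R)
state=q0 head=1 tape=___[_]_bbba   (q0,_)→(q0,_,R)
state=q0 head=2 tape=____[_]bbba   (q0,_)→(q0,_,R)
state=q0 head=3 tape=_____[b]bba   (q0,b)→(q0,b,R)
state=q0 head=4 tape=_____b[b]ba   (q0,b)→(q0,b,R)
state=q0 head=5 tape=_____bb[b]a   (q0,b)→(q0,b,R)
state=q0 head=6 tape=_____bbb[a]   (q0,a)→(q1,_,L)
state=q1 head=5 tape=_____bb[b]_   (q1,b)→(q2,a,L)
state=q2 head=4 tape=_____b[b]a_   (q2,b)→(q1,b,R)
state=q1 head=5 tape=_____bb[a]_
At halt the head is at cell 5.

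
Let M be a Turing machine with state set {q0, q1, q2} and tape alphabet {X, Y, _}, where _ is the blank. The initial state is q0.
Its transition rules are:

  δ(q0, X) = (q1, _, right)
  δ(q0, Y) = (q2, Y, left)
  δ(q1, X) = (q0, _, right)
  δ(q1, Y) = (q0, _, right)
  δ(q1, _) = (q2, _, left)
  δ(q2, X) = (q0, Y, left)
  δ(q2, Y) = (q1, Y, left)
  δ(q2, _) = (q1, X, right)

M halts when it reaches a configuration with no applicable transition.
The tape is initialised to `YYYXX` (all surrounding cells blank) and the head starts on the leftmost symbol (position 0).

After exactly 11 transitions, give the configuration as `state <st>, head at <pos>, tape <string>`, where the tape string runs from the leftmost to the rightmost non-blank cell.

state=q0 head=0 tape=_[Y]YYXX_   (q0,Y)→(q2,Y,left)
state=q2 head=-1 tape=[_]YYYXX_   (q2,_)→(q1,X,right)
state=q1 head=0 tape=X[Y]YYXX_   (q1,Y)→(q0,_,right)
state=q0 head=1 tape=X_[Y]YXX_   (q0,Y)→(q2,Y,left)
state=q2 head=0 tape=X[_]YYXX_   (q2,_)→(q1,X,right)
state=q1 head=1 tape=XX[Y]YXX_   (q1,Y)→(q0,_,right)
state=q0 head=2 tape=XX_[Y]XX_   (q0,Y)→(q2,Y,left)
state=q2 head=1 tape=XX[_]YXX_   (q2,_)→(q1,X,right)
state=q1 head=2 tape=XXX[Y]XX_   (q1,Y)→(q0,_,right)
state=q0 head=3 tape=XXX_[X]X_   (q0,X)→(q1,_,right)
state=q1 head=4 tape=XXX__[X]_   (q1,X)→(q0,_,right)
state=q0 head=5 tape=XXX___[_]
After 11 steps: state q0, head at 5, tape XXX.

state q0, head at 5, tape XXX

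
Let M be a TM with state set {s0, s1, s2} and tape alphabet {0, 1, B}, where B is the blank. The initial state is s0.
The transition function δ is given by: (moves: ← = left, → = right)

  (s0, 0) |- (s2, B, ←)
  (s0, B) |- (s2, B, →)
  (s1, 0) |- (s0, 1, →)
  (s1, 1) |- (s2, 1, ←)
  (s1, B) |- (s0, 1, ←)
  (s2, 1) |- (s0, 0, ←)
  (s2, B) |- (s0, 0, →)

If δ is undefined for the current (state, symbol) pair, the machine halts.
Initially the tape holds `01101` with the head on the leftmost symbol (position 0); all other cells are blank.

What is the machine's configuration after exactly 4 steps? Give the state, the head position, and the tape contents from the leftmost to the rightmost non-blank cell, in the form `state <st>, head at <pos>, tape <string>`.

state=s0 head=0 tape=B[0]1101   (s0,0)→(s2,B,←)
state=s2 head=-1 tape=[B]B1101   (s2,B)→(s0,0,→)
state=s0 head=0 tape=0[B]1101   (s0,B)→(s2,B,→)
state=s2 head=1 tape=0B[1]101   (s2,1)→(s0,0,←)
state=s0 head=0 tape=0[B]0101
After 4 steps: state s0, head at 0, tape 0B0101.

state s0, head at 0, tape 0B0101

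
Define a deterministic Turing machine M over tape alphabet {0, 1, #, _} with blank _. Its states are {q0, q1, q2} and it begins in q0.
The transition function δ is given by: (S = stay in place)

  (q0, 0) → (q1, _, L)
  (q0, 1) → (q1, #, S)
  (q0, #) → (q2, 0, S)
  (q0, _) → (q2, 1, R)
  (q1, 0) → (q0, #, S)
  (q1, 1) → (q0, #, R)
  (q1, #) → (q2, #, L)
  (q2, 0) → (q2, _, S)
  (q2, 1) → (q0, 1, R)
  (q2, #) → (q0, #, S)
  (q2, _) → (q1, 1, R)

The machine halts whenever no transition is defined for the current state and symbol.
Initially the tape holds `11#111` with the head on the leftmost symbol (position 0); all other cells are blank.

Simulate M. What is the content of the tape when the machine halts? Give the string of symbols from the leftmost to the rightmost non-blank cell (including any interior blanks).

state=q0 head=0 tape=_[1]1#111___   (q0,1)→(q1,#,S)
state=q1 head=0 tape=_[#]1#111___   (q1,#)→(q2,#,L)
state=q2 head=-1 tape=[_]#1#111___   (q2,_)→(q1,1,R)
state=q1 head=0 tape=1[#]1#111___   (q1,#)→(q2,#,L)
state=q2 head=-1 tape=[1]#1#111___   (q2,1)→(q0,1,R)
state=q0 head=0 tape=1[#]1#111___   (q0,#)→(q2,0,S)
state=q2 head=0 tape=1[0]1#111___   (q2,0)→(q2,_,S)
state=q2 head=0 tape=1[_]1#111___   (q2,_)→(q1,1,R)
state=q1 head=1 tape=11[1]#111___   (q1,1)→(q0,#,R)
state=q0 head=2 tape=11#[#]111___   (q0,#)→(q2,0,S)
state=q2 head=2 tape=11#[0]111___   (q2,0)→(q2,_,S)
state=q2 head=2 tape=11#[_]111___   (q2,_)→(q1,1,R)
state=q1 head=3 tape=11#1[1]11___   (q1,1)→(q0,#,R)
state=q0 head=4 tape=11#1#[1]1___   (q0,1)→(q1,#,S)
state=q1 head=4 tape=11#1#[#]1___   (q1,#)→(q2,#,L)
state=q2 head=3 tape=11#1[#]#1___   (q2,#)→(q0,#,S)
state=q0 head=3 tape=11#1[#]#1___   (q0,#)→(q2,0,S)
state=q2 head=3 tape=11#1[0]#1___   (q2,0)→(q2,_,S)
state=q2 head=3 tape=11#1[_]#1___   (q2,_)→(q1,1,R)
state=q1 head=4 tape=11#11[#]1___   (q1,#)→(q2,#,L)
state=q2 head=3 tape=11#1[1]#1___   (q2,1)→(q0,1,R)
state=q0 head=4 tape=11#11[#]1___   (q0,#)→(q2,0,S)
state=q2 head=4 tape=11#11[0]1___   (q2,0)→(q2,_,S)
state=q2 head=4 tape=11#11[_]1___   (q2,_)→(q1,1,R)
state=q1 head=5 tape=11#111[1]___   (q1,1)→(q0,#,R)
state=q0 head=6 tape=11#111#[_]__   (q0,_)→(q2,1,R)
state=q2 head=7 tape=11#111#1[_]_   (q2,_)→(q1,1,R)
state=q1 head=8 tape=11#111#11[_]
The non-blank tape span at halt is 11#111#11.

11#111#11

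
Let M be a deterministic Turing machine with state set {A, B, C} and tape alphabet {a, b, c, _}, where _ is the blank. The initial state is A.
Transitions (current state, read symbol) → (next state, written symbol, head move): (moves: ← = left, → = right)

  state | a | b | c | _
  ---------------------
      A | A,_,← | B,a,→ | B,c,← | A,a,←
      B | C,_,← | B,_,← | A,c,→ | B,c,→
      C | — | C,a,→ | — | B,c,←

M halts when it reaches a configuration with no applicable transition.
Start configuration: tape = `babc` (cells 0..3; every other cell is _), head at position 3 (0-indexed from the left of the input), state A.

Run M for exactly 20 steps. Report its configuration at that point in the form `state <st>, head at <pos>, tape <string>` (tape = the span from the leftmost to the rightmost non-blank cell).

state A, head at -1, tape ccac_c

state=A head=3 tape=__bab[c]   (A,c)→(B,c,←)
state=B head=2 tape=__ba[b]c   (B,b)→(B,_,←)
state=B head=1 tape=__b[a]_c   (B,a)→(C,_,←)
state=C head=0 tape=__[b]__c   (C,b)→(C,a,→)
state=C head=1 tape=__a[_]_c   (C,_)→(B,c,←)
state=B head=0 tape=__[a]c_c   (B,a)→(C,_,←)
state=C head=-1 tape=_[_]_c_c   (C,_)→(B,c,←)
state=B head=-2 tape=[_]c_c_c   (B,_)→(B,c,→)
state=B head=-1 tape=c[c]_c_c   (B,c)→(A,c,→)
state=A head=0 tape=cc[_]c_c   (A,_)→(A,a,←)
state=A head=-1 tape=c[c]ac_c   (A,c)→(B,c,←)
state=B head=-2 tape=[c]cac_c   (B,c)→(A,c,→)
state=A head=-1 tape=c[c]ac_c   (A,c)→(B,c,←)
state=B head=-2 tape=[c]cac_c   (B,c)→(A,c,→)
state=A head=-1 tape=c[c]ac_c   (A,c)→(B,c,←)
state=B head=-2 tape=[c]cac_c   (B,c)→(A,c,→)
state=A head=-1 tape=c[c]ac_c   (A,c)→(B,c,←)
state=B head=-2 tape=[c]cac_c   (B,c)→(A,c,→)
state=A head=-1 tape=c[c]ac_c   (A,c)→(B,c,←)
state=B head=-2 tape=[c]cac_c   (B,c)→(A,c,→)
state=A head=-1 tape=c[c]ac_c
After 20 steps: state A, head at -1, tape ccac_c.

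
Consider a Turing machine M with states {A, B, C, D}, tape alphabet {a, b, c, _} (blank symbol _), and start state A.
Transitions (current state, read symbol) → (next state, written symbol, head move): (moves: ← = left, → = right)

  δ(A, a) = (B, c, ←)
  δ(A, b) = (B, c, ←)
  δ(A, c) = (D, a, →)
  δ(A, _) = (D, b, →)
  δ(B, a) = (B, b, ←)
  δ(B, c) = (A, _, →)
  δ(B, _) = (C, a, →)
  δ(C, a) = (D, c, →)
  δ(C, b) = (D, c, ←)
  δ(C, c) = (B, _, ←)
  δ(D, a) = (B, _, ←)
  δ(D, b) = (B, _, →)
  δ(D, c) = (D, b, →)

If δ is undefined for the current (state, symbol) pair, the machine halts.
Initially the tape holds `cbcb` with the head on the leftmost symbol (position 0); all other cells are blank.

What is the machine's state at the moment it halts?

C

state=A head=0 tape=__[c]bcb   (A,c)→(D,a,→)
state=D head=1 tape=__a[b]cb   (D,b)→(B,_,→)
state=B head=2 tape=__a_[c]b   (B,c)→(A,_,→)
state=A head=3 tape=__a__[b]   (A,b)→(B,c,←)
state=B head=2 tape=__a_[_]c   (B,_)→(C,a,→)
state=C head=3 tape=__a_a[c]   (C,c)→(B,_,←)
state=B head=2 tape=__a_[a]_   (B,a)→(B,b,←)
state=B head=1 tape=__a[_]b_   (B,_)→(C,a,→)
state=C head=2 tape=__aa[b]_   (C,b)→(D,c,←)
state=D head=1 tape=__a[a]c_   (D,a)→(B,_,←)
state=B head=0 tape=__[a]_c_   (B,a)→(B,b,←)
state=B head=-1 tape=_[_]b_c_   (B,_)→(C,a,→)
state=C head=0 tape=_a[b]_c_   (C,b)→(D,c,←)
state=D head=-1 tape=_[a]c_c_   (D,a)→(B,_,←)
state=B head=-2 tape=[_]_c_c_   (B,_)→(C,a,→)
state=C head=-1 tape=a[_]c_c_
No transition is defined for (C, _); M halts in state C.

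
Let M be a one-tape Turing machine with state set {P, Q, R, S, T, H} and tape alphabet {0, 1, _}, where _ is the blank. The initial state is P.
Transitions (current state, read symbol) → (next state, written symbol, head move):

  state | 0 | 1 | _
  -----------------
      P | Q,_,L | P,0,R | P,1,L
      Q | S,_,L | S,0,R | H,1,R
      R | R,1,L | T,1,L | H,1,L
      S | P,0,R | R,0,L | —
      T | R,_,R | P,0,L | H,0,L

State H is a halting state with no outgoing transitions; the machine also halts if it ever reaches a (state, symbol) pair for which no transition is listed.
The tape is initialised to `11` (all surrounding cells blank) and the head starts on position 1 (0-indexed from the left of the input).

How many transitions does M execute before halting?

4

P | 1[1]_   read 1 → write 0, move R, go to P
P | 10[_]   read _ → write 1, move L, go to P
P | 1[0]1   read 0 → write _, move L, go to Q
Q | [1]_1   read 1 → write 0, move R, go to S
S | 0[_]1
M halts after 4 transitions.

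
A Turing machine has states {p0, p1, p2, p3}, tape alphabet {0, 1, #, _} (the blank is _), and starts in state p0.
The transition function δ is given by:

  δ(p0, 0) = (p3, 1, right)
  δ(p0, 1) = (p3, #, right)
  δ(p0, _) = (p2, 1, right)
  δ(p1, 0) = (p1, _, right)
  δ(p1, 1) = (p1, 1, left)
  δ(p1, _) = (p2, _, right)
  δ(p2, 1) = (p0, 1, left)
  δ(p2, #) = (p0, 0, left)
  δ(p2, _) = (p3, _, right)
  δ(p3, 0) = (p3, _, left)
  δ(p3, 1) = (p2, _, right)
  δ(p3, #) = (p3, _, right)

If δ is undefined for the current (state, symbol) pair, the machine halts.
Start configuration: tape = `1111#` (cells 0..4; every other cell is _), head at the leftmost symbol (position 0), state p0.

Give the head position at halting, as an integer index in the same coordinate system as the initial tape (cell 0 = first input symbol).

4

p0 | [1]111#   read 1 → write #, move right, go to p3
p3 | #[1]11#   read 1 → write _, move right, go to p2
p2 | #_[1]1#   read 1 → write 1, move left, go to p0
p0 | #[_]11#   read _ → write 1, move right, go to p2
p2 | #1[1]1#   read 1 → write 1, move left, go to p0
p0 | #[1]11#   read 1 → write #, move right, go to p3
p3 | ##[1]1#   read 1 → write _, move right, go to p2
p2 | ##_[1]#   read 1 → write 1, move left, go to p0
p0 | ##[_]1#   read _ → write 1, move right, go to p2
p2 | ##1[1]#   read 1 → write 1, move left, go to p0
p0 | ##[1]1#   read 1 → write #, move right, go to p3
p3 | ###[1]#   read 1 → write _, move right, go to p2
p2 | ###_[#]   read # → write 0, move left, go to p0
p0 | ###[_]0   read _ → write 1, move right, go to p2
p2 | ###1[0]
At halt the head is at cell 4.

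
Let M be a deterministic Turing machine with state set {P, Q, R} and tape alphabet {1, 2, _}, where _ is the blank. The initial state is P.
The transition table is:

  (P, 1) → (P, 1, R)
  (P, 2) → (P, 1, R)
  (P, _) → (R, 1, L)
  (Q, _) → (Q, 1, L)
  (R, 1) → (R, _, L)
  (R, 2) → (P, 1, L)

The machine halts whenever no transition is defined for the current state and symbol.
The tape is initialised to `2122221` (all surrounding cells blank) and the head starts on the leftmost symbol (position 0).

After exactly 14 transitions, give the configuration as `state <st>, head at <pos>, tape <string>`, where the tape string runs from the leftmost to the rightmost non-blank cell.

state R, head at 0, tape 1______1

state=P head=0 tape=[2]122221_   (P,2)→(P,1,R)
state=P head=1 tape=1[1]22221_   (P,1)→(P,1,R)
state=P head=2 tape=11[2]2221_   (P,2)→(P,1,R)
state=P head=3 tape=111[2]221_   (P,2)→(P,1,R)
state=P head=4 tape=1111[2]21_   (P,2)→(P,1,R)
state=P head=5 tape=11111[2]1_   (P,2)→(P,1,R)
state=P head=6 tape=111111[1]_   (P,1)→(P,1,R)
state=P head=7 tape=1111111[_]   (P,_)→(R,1,L)
state=R head=6 tape=111111[1]1   (R,1)→(R,_,L)
state=R head=5 tape=11111[1]_1   (R,1)→(R,_,L)
state=R head=4 tape=1111[1]__1   (R,1)→(R,_,L)
state=R head=3 tape=111[1]___1   (R,1)→(R,_,L)
state=R head=2 tape=11[1]____1   (R,1)→(R,_,L)
state=R head=1 tape=1[1]_____1   (R,1)→(R,_,L)
state=R head=0 tape=[1]______1
After 14 steps: state R, head at 0, tape 1______1.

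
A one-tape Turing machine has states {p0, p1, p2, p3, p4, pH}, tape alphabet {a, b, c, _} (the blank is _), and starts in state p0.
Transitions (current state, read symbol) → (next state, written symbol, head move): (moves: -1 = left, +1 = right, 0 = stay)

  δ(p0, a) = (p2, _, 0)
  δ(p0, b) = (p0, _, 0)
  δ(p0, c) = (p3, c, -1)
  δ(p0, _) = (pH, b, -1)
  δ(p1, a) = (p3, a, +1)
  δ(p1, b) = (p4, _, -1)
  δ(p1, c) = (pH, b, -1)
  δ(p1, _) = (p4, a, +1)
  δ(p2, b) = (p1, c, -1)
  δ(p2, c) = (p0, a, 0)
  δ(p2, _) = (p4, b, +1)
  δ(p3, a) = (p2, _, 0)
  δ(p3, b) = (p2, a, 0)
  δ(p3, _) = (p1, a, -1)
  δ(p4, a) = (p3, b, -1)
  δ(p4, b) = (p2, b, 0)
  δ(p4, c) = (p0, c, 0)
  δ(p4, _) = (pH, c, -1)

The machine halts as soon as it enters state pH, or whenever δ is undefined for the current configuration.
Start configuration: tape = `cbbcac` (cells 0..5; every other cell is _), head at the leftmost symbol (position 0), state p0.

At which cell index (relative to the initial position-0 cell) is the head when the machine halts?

-4

p0 | ____[c]bbcac   read c → write c, move -1, go to p3
p3 | ___[_]cbbcac   read _ → write a, move -1, go to p1
p1 | __[_]acbbcac   read _ → write a, move +1, go to p4
p4 | __a[a]cbbcac   read a → write b, move -1, go to p3
p3 | __[a]bcbbcac   read a → write _, move 0, go to p2
p2 | __[_]bcbbcac   read _ → write b, move +1, go to p4
p4 | __b[b]cbbcac   read b → write b, move 0, go to p2
p2 | __b[b]cbbcac   read b → write c, move -1, go to p1
p1 | __[b]ccbbcac   read b → write _, move -1, go to p4
p4 | _[_]_ccbbcac   read _ → write c, move -1, go to pH
pH | [_]c_ccbbcac
At halt the head is at cell -4.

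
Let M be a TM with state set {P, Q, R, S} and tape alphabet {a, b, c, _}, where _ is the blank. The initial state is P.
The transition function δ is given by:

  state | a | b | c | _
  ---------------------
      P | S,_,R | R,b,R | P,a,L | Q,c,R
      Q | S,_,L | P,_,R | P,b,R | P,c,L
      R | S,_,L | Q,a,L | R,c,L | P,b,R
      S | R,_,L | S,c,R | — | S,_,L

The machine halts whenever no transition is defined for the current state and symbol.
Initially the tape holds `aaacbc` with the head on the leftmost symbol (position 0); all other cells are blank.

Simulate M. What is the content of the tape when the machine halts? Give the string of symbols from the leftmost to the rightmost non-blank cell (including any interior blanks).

state=P head=0 tape=[a]aacbc   (P,a)→(S,_,R)
state=S head=1 tape=_[a]acbc   (S,a)→(R,_,L)
state=R head=0 tape=[_]_acbc   (R,_)→(P,b,R)
state=P head=1 tape=b[_]acbc   (P,_)→(Q,c,R)
state=Q head=2 tape=bc[a]cbc   (Q,a)→(S,_,L)
state=S head=1 tape=b[c]_cbc
The non-blank tape span at halt is bc_cbc.

bc_cbc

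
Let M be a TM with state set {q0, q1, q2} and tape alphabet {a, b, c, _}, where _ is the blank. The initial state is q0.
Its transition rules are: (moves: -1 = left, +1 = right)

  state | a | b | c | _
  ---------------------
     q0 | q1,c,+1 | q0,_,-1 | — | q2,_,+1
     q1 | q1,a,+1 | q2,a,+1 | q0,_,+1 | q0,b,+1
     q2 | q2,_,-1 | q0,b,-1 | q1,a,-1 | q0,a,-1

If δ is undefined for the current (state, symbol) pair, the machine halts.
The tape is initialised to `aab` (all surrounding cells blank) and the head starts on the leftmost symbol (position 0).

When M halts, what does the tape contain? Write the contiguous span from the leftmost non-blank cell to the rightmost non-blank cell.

caccbc_a

q0 | [a]ab______   read a → write c, move +1, go to q1
q1 | c[a]b______   read a → write a, move +1, go to q1
q1 | ca[b]______   read b → write a, move +1, go to q2
q2 | caa[_]_____   read _ → write a, move -1, go to q0
q0 | ca[a]a_____   read a → write c, move +1, go to q1
q1 | cac[a]_____   read a → write a, move +1, go to q1
q1 | caca[_]____   read _ → write b, move +1, go to q0
q0 | cacab[_]___   read _ → write _, move +1, go to q2
q2 | cacab_[_]__   read _ → write a, move -1, go to q0
q0 | cacab[_]a__   read _ → write _, move +1, go to q2
q2 | cacab_[a]__   read a → write _, move -1, go to q2
q2 | cacab[_]___   read _ → write a, move -1, go to q0
q0 | caca[b]a___   read b → write _, move -1, go to q0
q0 | cac[a]_a___   read a → write c, move +1, go to q1
q1 | cacc[_]a___   read _ → write b, move +1, go to q0
q0 | caccb[a]___   read a → write c, move +1, go to q1
q1 | caccbc[_]__   read _ → write b, move +1, go to q0
q0 | caccbcb[_]_   read _ → write _, move +1, go to q2
q2 | caccbcb_[_]   read _ → write a, move -1, go to q0
q0 | caccbcb[_]a   read _ → write _, move +1, go to q2
q2 | caccbcb_[a]   read a → write _, move -1, go to q2
q2 | caccbcb[_]_   read _ → write a, move -1, go to q0
q0 | caccbc[b]a_   read b → write _, move -1, go to q0
q0 | caccb[c]_a_
The non-blank tape span at halt is caccbc_a.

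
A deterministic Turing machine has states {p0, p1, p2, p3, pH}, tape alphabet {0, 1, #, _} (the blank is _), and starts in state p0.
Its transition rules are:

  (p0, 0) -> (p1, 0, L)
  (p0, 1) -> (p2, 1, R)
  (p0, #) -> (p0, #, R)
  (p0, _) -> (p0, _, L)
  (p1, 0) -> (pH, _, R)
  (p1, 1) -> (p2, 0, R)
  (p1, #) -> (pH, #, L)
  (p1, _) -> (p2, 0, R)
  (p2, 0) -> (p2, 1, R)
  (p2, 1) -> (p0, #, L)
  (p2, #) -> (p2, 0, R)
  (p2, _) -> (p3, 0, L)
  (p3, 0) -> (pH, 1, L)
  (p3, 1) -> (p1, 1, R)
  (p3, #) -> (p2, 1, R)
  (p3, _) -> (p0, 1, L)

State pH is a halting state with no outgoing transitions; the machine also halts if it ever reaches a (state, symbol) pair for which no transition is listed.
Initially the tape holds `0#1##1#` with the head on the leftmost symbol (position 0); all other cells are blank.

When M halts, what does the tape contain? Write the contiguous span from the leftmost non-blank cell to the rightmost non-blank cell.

p0 | _[0]#1##1#   read 0 → write 0, move L, go to p1
p1 | [_]0#1##1#   read _ → write 0, move R, go to p2
p2 | 0[0]#1##1#   read 0 → write 1, move R, go to p2
p2 | 01[#]1##1#   read # → write 0, move R, go to p2
p2 | 010[1]##1#   read 1 → write #, move L, go to p0
p0 | 01[0]###1#   read 0 → write 0, move L, go to p1
p1 | 0[1]0###1#   read 1 → write 0, move R, go to p2
p2 | 00[0]###1#   read 0 → write 1, move R, go to p2
p2 | 001[#]##1#   read # → write 0, move R, go to p2
p2 | 0010[#]#1#   read # → write 0, move R, go to p2
p2 | 00100[#]1#   read # → write 0, move R, go to p2
p2 | 001000[1]#   read 1 → write #, move L, go to p0
p0 | 00100[0]##   read 0 → write 0, move L, go to p1
p1 | 0010[0]0##   read 0 → write _, move R, go to pH
pH | 0010_[0]##
The non-blank tape span at halt is 0010_0##.

0010_0##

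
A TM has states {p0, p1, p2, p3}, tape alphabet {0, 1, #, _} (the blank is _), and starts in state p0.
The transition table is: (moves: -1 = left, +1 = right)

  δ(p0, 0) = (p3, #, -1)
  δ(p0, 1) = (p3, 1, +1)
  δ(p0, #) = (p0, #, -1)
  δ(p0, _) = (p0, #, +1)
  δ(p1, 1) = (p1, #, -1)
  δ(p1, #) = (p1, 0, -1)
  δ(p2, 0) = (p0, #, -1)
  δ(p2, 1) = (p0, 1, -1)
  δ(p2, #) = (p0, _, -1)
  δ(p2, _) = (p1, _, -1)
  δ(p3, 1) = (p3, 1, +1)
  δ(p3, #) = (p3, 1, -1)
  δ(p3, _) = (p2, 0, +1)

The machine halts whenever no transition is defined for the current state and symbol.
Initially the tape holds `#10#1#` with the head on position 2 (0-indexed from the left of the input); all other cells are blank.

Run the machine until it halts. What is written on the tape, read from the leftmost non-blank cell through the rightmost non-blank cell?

#111110

p0 | #1[0]#1#__   read 0 → write #, move -1, go to p3
p3 | #[1]##1#__   read 1 → write 1, move +1, go to p3
p3 | #1[#]#1#__   read # → write 1, move -1, go to p3
p3 | #[1]1#1#__   read 1 → write 1, move +1, go to p3
p3 | #1[1]#1#__   read 1 → write 1, move +1, go to p3
p3 | #11[#]1#__   read # → write 1, move -1, go to p3
p3 | #1[1]11#__   read 1 → write 1, move +1, go to p3
p3 | #11[1]1#__   read 1 → write 1, move +1, go to p3
p3 | #111[1]#__   read 1 → write 1, move +1, go to p3
p3 | #1111[#]__   read # → write 1, move -1, go to p3
p3 | #111[1]1__   read 1 → write 1, move +1, go to p3
p3 | #1111[1]__   read 1 → write 1, move +1, go to p3
p3 | #11111[_]_   read _ → write 0, move +1, go to p2
p2 | #111110[_]   read _ → write _, move -1, go to p1
p1 | #11111[0]_
The non-blank tape span at halt is #111110.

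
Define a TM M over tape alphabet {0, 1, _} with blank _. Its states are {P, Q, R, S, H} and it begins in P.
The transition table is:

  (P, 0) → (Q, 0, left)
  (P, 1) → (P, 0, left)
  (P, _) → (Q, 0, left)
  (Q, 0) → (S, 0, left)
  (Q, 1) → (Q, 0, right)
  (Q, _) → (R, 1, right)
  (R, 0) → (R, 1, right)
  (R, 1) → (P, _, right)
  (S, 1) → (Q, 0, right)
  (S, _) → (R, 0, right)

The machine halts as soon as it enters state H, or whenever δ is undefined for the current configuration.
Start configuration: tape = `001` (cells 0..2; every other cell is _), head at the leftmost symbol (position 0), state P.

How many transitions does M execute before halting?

state=P head=0 tape=_[0]01__   (P,0)→(Q,0,left)
state=Q head=-1 tape=[_]001__   (Q,_)→(R,1,right)
state=R head=0 tape=1[0]01__   (R,0)→(R,1,right)
state=R head=1 tape=11[0]1__   (R,0)→(R,1,right)
state=R head=2 tape=111[1]__   (R,1)→(P,_,right)
state=P head=3 tape=111_[_]_   (P,_)→(Q,0,left)
state=Q head=2 tape=111[_]0_   (Q,_)→(R,1,right)
state=R head=3 tape=1111[0]_   (R,0)→(R,1,right)
state=R head=4 tape=11111[_]
M halts after 8 transitions.

8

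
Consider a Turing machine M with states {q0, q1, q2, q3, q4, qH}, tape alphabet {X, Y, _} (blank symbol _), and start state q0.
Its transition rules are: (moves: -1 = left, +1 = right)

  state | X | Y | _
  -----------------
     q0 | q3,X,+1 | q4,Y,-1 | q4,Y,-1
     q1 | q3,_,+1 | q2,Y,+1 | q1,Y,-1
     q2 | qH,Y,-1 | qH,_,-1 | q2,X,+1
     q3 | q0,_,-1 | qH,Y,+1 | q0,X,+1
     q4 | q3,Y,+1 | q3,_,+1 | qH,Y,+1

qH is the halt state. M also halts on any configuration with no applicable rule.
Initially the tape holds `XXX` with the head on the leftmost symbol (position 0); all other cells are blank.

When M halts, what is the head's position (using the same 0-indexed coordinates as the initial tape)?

q0 | [X]XX___   read X → write X, move +1, go to q3
q3 | X[X]X___   read X → write _, move -1, go to q0
q0 | [X]_X___   read X → write X, move +1, go to q3
q3 | X[_]X___   read _ → write X, move +1, go to q0
q0 | XX[X]___   read X → write X, move +1, go to q3
q3 | XXX[_]__   read _ → write X, move +1, go to q0
q0 | XXXX[_]_   read _ → write Y, move -1, go to q4
q4 | XXX[X]Y_   read X → write Y, move +1, go to q3
q3 | XXXY[Y]_   read Y → write Y, move +1, go to qH
qH | XXXYY[_]
At halt the head is at cell 5.

5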